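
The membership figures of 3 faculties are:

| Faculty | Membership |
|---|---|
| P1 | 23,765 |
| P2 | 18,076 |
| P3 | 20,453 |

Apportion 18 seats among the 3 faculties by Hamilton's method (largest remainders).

P1=7; P2=5; P3=6

The standard divisor is 62294/18 ≈ 3460.778.
Standard quotas: P1 6.8670, P2 5.2231, P3 5.9099.
Lower quotas: P1 6, P2 5, P3 5 (sum 16, leaving 2 seats).
Remainders in descending order: P3 0.9099, P1 0.8670, P2 0.2231.
Largest remainders: P3, P1 receive the extra seats.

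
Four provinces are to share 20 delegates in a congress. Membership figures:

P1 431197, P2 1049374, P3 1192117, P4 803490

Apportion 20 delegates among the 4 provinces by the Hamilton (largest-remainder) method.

P1=2; P2=6; P3=7; P4=5

The standard divisor is 3476178/20 ≈ 173808.9.
Standard quotas: P1 2.4809, P2 6.0375, P3 6.8588, P4 4.6228.
Lower quotas: P1 2, P2 6, P3 6, P4 4 (sum 18, leaving 2 seats).
Remainders in descending order: P3 0.8588, P4 0.6228, P1 0.4809, P2 0.0375.
Largest remainders: P3, P4 receive the extra seats.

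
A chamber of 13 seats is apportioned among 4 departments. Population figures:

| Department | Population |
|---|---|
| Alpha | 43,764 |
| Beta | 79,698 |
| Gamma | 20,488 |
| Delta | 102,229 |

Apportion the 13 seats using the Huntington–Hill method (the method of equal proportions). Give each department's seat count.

Alpha: 2; Beta: 4; Gamma: 1; Delta: 6

With divisor 18265: modified quotas Alpha 2.396, Beta 4.363, Gamma 1.122, Delta 5.597.
Geometric-mean thresholds: Alpha √(2·3)=2.449, Beta √(4·5)=4.472, Gamma √(1·2)=1.414, Delta √(5·6)=5.477.
Each quota rounded against its threshold gives Alpha 2, Beta 4, Gamma 1, Delta 6 (total 13).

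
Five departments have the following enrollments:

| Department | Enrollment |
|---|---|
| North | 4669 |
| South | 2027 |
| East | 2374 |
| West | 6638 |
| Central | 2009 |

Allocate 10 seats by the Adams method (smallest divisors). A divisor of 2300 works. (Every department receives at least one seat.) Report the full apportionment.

With modified divisor 2300: modified quotas North 2.030, South 0.881, East 1.032, West 2.886, Central 0.873.
Rounding up: North 3, South 1, East 2, West 3, Central 1 (total 10).

North 3, South 1, East 2, West 3, Central 1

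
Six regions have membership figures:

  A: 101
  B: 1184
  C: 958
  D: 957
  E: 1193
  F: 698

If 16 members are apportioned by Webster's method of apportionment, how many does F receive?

Standard divisor 5091/16 ≈ 318.188; standard quotas: A 0.317, B 3.721, C 3.011, D 3.008, E 3.749, F 2.194.
Rounding to the nearest integer gives A 0, B 4, C 3, D 3, E 4, F 2 — total 16, matching the house size, so no adjustment is needed.
F receives 2.

2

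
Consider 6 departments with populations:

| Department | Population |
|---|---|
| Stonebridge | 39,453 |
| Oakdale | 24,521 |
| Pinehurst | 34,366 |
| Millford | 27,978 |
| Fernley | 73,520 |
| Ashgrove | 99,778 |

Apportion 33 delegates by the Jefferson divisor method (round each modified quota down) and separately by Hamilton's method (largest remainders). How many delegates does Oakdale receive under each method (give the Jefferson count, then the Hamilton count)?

Jefferson: Stonebridge 4, Oakdale 2, Pinehurst 4, Millford 3, Fernley 8, Ashgrove 12.
Hamilton: Stonebridge 4, Oakdale 3, Pinehurst 4, Millford 3, Fernley 8, Ashgrove 11.
Oakdale gets 2 under Jefferson and 3 under Hamilton.

2 and 3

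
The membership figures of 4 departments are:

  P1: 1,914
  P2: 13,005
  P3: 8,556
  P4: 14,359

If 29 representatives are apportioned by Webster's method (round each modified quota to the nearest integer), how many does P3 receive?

7

Standard divisor 37834/29 ≈ 1304.621; standard quotas: P1 1.467, P2 9.968, P3 6.558, P4 11.006.
Rounding to the nearest integer gives P1 1, P2 10, P3 7, P4 11 — total 29, matching the house size, so no adjustment is needed.
P3 receives 7.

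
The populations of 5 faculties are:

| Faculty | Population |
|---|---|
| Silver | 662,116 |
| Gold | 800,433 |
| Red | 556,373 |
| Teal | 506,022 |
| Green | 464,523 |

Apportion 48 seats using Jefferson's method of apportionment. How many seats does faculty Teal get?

8

Standard divisor 2989467/48 ≈ 62280.562; standard quotas: Silver 10.631, Gold 12.852, Red 8.933, Teal 8.125, Green 7.459.
Rounding down gives 10, 12, 8, 8, 7 = 45 seats, so the divisor must be adjusted.
With modified divisor 59100: modified quotas Silver 11.203, Gold 13.544, Red 9.414, Teal 8.562, Green 7.860.
Rounding down: Silver 11, Gold 13, Red 9, Teal 8, Green 7 (total 48).
Teal receives 8.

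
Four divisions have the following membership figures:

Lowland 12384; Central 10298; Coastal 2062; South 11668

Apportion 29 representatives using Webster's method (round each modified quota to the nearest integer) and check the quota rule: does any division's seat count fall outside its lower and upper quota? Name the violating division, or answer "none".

Standard quotas: Lowland 9.863, Central 8.202, Coastal 1.642, South 9.293.
Webster allocation: Lowland 10, Central 8, Coastal 2, South 9.
Every allocation lies between the lower and upper quota.

none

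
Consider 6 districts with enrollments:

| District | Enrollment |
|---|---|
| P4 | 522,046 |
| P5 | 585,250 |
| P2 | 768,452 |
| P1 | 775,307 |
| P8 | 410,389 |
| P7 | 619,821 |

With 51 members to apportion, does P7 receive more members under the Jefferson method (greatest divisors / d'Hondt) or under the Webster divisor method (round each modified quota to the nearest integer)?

Jefferson: P4 7, P5 8, P2 11, P1 11, P8 5, P7 9.
Webster: P4 7, P5 8, P2 11, P1 11, P8 6, P7 8.
P7 gets 9 under Jefferson and 8 under Webster.

Jefferson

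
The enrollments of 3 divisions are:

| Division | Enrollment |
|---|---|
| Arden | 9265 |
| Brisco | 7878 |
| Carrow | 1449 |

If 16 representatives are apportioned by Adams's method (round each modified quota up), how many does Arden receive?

Standard divisor 18592/16 ≈ 1162; standard quotas: Arden 7.973, Brisco 6.780, Carrow 1.247.
Rounding up gives 8, 7, 2 = 17 seats, so the divisor must be adjusted.
With modified divisor 1318: modified quotas Arden 7.030, Brisco 5.977, Carrow 1.099.
Rounding up: Arden 8, Brisco 6, Carrow 2 (total 16).
Arden receives 8.

8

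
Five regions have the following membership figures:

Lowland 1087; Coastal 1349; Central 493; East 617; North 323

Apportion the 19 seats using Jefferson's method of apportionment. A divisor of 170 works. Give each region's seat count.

With modified divisor 170: modified quotas Lowland 6.394, Coastal 7.935, Central 2.900, East 3.629, North 1.900.
Rounding down: Lowland 6, Coastal 7, Central 2, East 3, North 1 (total 19).

Lowland=6, Coastal=7, Central=2, East=3, North=1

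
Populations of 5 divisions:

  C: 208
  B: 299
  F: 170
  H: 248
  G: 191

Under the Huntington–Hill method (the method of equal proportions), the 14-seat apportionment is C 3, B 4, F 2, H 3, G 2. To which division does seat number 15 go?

Priority for the next seat is population ÷ (√(s·(s+1))).
Priorities: C 60.044, B 66.858, F 69.402, H 71.591, G 77.975.
Highest priority: G.

G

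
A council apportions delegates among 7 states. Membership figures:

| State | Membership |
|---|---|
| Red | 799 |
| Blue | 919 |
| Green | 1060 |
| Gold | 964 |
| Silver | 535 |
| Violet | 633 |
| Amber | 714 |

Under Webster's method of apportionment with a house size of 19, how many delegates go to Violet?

Standard divisor 5624/19 ≈ 296; standard quotas: Red 2.699, Blue 3.105, Green 3.581, Gold 3.257, Silver 1.807, Violet 2.139, Amber 2.412.
Rounding to the nearest integer gives Red 3, Blue 3, Green 4, Gold 3, Silver 2, Violet 2, Amber 2 — total 19, matching the house size, so no adjustment is needed.
Violet receives 2.

2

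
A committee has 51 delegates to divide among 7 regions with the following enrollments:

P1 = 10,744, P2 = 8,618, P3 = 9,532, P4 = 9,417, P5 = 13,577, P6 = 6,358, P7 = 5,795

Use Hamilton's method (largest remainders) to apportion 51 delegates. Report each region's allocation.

The standard divisor is 64041/51 ≈ 1255.706.
Standard quotas: P1 8.5561, P2 6.8631, P3 7.5909, P4 7.4994, P5 10.8122, P6 5.0633, P7 4.6149.
Lower quotas: P1 8, P2 6, P3 7, P4 7, P5 10, P6 5, P7 4 (sum 47, leaving 4 seats).
Remainders in descending order: P2 0.8631, P5 0.8122, P7 0.6149, P3 0.5909, P1 0.5561, P4 0.4994, P6 0.0633.
The surplus seats go to P2, P5, P7, P3.

P1 8, P2 7, P3 8, P4 7, P5 11, P6 5, P7 5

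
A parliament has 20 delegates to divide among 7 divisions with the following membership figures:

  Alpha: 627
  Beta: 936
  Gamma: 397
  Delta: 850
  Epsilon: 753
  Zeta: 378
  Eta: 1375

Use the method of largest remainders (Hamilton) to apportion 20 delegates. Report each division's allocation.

Total 5316; standard divisor 5316/20 ≈ 265.8.
Standard quotas: Alpha 2.359, Beta 3.521, Gamma 1.494, Delta 3.198, Epsilon 2.833, Zeta 1.422, Eta 5.173.
Lower quotas: Alpha 2, Beta 3, Gamma 1, Delta 3, Epsilon 2, Zeta 1, Eta 5 (sum 17, leaving 3 seats).
Remainders in descending order: Epsilon 0.833, Beta 0.521, Gamma 0.494, Zeta 0.422, Alpha 0.359, Delta 0.198, Eta 0.173.
The surplus seats go to Epsilon, Beta, Gamma.

Alpha=2; Beta=4; Gamma=2; Delta=3; Epsilon=3; Zeta=1; Eta=5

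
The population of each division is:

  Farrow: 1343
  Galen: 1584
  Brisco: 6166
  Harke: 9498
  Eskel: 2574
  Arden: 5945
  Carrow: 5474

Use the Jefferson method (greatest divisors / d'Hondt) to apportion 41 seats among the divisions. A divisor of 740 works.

Farrow=1, Galen=2, Brisco=8, Harke=12, Eskel=3, Arden=8, Carrow=7

With modified divisor 740: modified quotas Farrow 1.815, Galen 2.141, Brisco 8.332, Harke 12.835, Eskel 3.478, Arden 8.034, Carrow 7.397.
Rounding down: Farrow 1, Galen 2, Brisco 8, Harke 12, Eskel 3, Arden 8, Carrow 7 (total 41).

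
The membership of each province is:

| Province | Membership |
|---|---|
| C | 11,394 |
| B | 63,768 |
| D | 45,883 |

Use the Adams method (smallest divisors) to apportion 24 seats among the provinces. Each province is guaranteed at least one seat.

Standard divisor 121045/24 ≈ 5043.542; standard quotas: C 2.259, B 12.643, D 9.097.
Rounding up gives 3, 13, 10 = 26 seats, so the divisor must be adjusted.
With modified divisor 5500: modified quotas C 2.072, B 11.594, D 8.342.
Rounding up: C 3, B 12, D 9 (total 24).

C 3; B 12; D 9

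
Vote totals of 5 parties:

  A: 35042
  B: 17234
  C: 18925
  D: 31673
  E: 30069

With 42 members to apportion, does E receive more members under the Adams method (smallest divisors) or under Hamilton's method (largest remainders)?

Adams: A 11, B 6, C 6, D 10, E 9.
Hamilton: A 11, B 5, C 6, D 10, E 10.
E gets 9 under Adams and 10 under Hamilton.

Hamilton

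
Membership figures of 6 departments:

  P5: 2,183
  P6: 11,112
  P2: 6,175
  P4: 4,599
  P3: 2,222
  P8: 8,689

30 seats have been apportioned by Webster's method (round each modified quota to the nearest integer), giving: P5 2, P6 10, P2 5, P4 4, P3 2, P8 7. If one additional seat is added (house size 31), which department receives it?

Priority for the next seat is population ÷ (current seats + 0.5).
Priorities: P5 873.200, P6 1058.286, P2 1122.727, P4 1022.000, P3 888.800, P8 1158.533.
Highest priority: P8.

P8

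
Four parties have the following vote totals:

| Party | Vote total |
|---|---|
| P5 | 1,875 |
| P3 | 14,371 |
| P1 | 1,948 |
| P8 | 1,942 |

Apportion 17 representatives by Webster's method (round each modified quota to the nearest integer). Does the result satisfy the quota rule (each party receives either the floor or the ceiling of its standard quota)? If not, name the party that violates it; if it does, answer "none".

Standard quotas: P5 1.583, P3 12.133, P1 1.645, P8 1.640.
Webster allocation: P5 2, P3 11, P1 2, P8 2.
P3 has quota 12.133 (lower 12, upper 13) but receives 11 — outside the quota interval.

P3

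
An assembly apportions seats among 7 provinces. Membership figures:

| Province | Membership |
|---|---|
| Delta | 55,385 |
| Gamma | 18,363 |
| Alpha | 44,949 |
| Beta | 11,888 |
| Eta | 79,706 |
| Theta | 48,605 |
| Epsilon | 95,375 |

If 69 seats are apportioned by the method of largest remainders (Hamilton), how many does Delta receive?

The standard divisor is 354271/69 ≈ 5134.362.
Standard quotas: Delta 10.7871, Gamma 3.5765, Alpha 8.7545, Beta 2.3154, Eta 15.5240, Theta 9.4666, Epsilon 18.5758.
Lower quotas: Delta 10, Gamma 3, Alpha 8, Beta 2, Eta 15, Theta 9, Epsilon 18 (sum 65, leaving 4 seats).
Remainders in descending order: Delta 0.7871, Alpha 0.7545, Gamma 0.5765, Epsilon 0.5758, Eta 0.5240, Theta 0.4666, Beta 0.3154.
Largest remainders: Delta, Alpha, Gamma, Epsilon receive the extra seats.
Delta receives 11.

11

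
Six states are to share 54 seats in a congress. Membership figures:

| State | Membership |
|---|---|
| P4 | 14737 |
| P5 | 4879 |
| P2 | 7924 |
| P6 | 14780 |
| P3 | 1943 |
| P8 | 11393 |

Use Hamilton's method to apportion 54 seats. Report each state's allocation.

P4: 14; P5: 5; P2: 8; P6: 14; P3: 2; P8: 11

Total 55656; standard divisor 55656/54 ≈ 1030.667.
Standard quotas: P4 14.2985, P5 4.7338, P2 7.6882, P6 14.3402, P3 1.8852, P8 11.0540.
Lower quotas: P4 14, P5 4, P2 7, P6 14, P3 1, P8 11 (sum 51, leaving 3 seats).
Remainders in descending order: P3 0.8852, P5 0.7338, P2 0.6882, P6 0.3402, P4 0.2985, P8 0.0540.
Largest remainders: P3, P5, P2 receive the extra seats.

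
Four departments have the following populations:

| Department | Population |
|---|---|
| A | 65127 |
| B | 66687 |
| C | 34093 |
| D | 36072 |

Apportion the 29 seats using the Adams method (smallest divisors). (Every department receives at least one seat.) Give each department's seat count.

Standard divisor 201979/29 ≈ 6964.793; standard quotas: A 9.351, B 9.575, C 4.895, D 5.179.
Rounding up gives 10, 10, 5, 6 = 31 seats, so the divisor must be adjusted.
With modified divisor 7300: modified quotas A 8.922, B 9.135, C 4.670, D 4.941.
Rounding up: A 9, B 10, C 5, D 5 (total 29).

A=9, B=10, C=5, D=5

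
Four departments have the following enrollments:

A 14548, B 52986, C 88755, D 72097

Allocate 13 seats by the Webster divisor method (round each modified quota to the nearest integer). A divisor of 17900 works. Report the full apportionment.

A=1, B=3, C=5, D=4

With modified divisor 17900: modified quotas A 0.813, B 2.960, C 4.958, D 4.028.
Rounding to the nearest integer: A 1, B 3, C 5, D 4 (total 13).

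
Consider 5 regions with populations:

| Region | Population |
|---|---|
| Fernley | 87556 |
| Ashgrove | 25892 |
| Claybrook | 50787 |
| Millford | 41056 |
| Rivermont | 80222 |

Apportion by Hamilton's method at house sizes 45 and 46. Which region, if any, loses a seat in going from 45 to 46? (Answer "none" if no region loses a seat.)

At 45 seats: Fernley 14, Ashgrove 4, Claybrook 8, Millford 6, Rivermont 13.
At 46 seats: Fernley 14, Ashgrove 4, Claybrook 8, Millford 7, Rivermont 13.
No region's allocation decreased.

none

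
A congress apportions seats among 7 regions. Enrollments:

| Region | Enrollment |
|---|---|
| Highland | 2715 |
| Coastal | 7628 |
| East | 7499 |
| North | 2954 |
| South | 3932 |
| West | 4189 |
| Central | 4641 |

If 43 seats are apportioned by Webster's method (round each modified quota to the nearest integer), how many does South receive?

5

Standard divisor 33558/43 ≈ 780.419; standard quotas: Highland 3.479, Coastal 9.774, East 9.609, North 3.785, South 5.038, West 5.368, Central 5.947.
Rounding to the nearest integer gives Highland 3, Coastal 10, East 10, North 4, South 5, West 5, Central 6 — total 43, matching the house size, so no adjustment is needed.
South receives 5.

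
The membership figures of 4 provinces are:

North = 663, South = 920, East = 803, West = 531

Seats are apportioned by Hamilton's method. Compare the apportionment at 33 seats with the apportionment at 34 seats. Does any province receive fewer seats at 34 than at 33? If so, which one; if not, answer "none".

none

At 33 seats: North 8, South 10, East 9, West 6.
At 34 seats: North 8, South 11, East 9, West 6.
No province's allocation decreased.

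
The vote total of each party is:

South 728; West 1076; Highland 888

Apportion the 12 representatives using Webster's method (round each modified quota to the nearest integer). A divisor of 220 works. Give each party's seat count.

With modified divisor 220: modified quotas South 3.309, West 4.891, Highland 4.036.
Rounding to the nearest integer: South 3, West 5, Highland 4 (total 12).

South 3, West 5, Highland 4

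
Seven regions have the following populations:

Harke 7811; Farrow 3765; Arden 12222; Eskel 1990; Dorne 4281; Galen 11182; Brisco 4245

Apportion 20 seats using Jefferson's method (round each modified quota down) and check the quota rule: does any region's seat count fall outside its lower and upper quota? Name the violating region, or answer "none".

none

Standard quotas: Harke 3.434, Farrow 1.655, Arden 5.373, Eskel 0.875, Dorne 1.882, Galen 4.916, Brisco 1.866.
Jefferson allocation: Harke 3, Farrow 1, Arden 6, Eskel 1, Dorne 2, Galen 5, Brisco 2.
Every allocation lies between the lower and upper quota.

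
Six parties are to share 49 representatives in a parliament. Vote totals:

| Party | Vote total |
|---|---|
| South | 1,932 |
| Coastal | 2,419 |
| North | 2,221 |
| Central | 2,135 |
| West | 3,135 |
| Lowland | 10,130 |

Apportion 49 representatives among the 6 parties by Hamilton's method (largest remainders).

South: 4, Coastal: 5, North: 5, Central: 5, West: 7, Lowland: 23

Standard divisor: 21972 ÷ 49 ≈ 448.408.
Standard quotas: South 4.3086, Coastal 5.3946, North 4.9531, Central 4.7613, West 6.9914, Lowland 22.5910.
Lower quotas: South 4, Coastal 5, North 4, Central 4, West 6, Lowland 22 (sum 45, leaving 4 seats).
Remainders in descending order: West 0.9914, North 0.9531, Central 0.7613, Lowland 0.5910, Coastal 0.3946, South 0.3086.
The surplus seats go to West, North, Central, Lowland.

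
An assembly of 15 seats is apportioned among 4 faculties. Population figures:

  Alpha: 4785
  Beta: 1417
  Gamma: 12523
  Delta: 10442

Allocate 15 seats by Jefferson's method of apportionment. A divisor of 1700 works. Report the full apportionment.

Alpha=2; Beta=0; Gamma=7; Delta=6

With modified divisor 1700: modified quotas Alpha 2.815, Beta 0.834, Gamma 7.366, Delta 6.142.
Rounding down: Alpha 2, Beta 0, Gamma 7, Delta 6 (total 15).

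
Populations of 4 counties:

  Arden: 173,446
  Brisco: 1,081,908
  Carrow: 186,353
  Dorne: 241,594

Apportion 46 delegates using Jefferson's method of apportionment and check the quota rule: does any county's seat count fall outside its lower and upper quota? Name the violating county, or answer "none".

Standard quotas: Arden 4.740, Brisco 29.566, Carrow 5.093, Dorne 6.602.
Jefferson allocation: Arden 4, Brisco 31, Carrow 5, Dorne 6.
Brisco has quota 29.566 (lower 29, upper 30) but receives 31 — outside the quota interval.

Brisco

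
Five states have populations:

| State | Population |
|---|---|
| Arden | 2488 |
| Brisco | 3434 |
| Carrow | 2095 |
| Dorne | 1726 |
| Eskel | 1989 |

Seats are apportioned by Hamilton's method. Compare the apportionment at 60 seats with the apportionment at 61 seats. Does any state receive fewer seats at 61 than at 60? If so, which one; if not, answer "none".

none

At 60 seats: Arden 13, Brisco 17, Carrow 11, Dorne 9, Eskel 10.
At 61 seats: Arden 13, Brisco 18, Carrow 11, Dorne 9, Eskel 10.
No state's allocation decreased.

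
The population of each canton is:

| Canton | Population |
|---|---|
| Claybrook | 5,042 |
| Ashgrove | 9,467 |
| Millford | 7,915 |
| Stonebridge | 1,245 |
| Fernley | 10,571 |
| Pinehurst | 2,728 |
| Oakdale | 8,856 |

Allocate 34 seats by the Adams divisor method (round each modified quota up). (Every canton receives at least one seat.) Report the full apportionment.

Claybrook: 4, Ashgrove: 7, Millford: 6, Stonebridge: 1, Fernley: 8, Pinehurst: 2, Oakdale: 6

Standard divisor 45824/34 ≈ 1347.765; standard quotas: Claybrook 3.741, Ashgrove 7.024, Millford 5.873, Stonebridge 0.924, Fernley 7.843, Pinehurst 2.024, Oakdale 6.571.
Rounding up gives 4, 8, 6, 1, 8, 3, 7 = 37 seats, so the divisor must be adjusted.
With modified divisor 1500: modified quotas Claybrook 3.361, Ashgrove 6.311, Millford 5.277, Stonebridge 0.830, Fernley 7.047, Pinehurst 1.819, Oakdale 5.904.
Rounding up: Claybrook 4, Ashgrove 7, Millford 6, Stonebridge 1, Fernley 8, Pinehurst 2, Oakdale 6 (total 34).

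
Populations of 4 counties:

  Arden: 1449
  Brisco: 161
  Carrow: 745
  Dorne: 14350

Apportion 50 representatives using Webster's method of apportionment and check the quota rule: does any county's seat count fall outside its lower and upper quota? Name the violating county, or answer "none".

Dorne

Standard quotas: Arden 4.337, Brisco 0.482, Carrow 2.230, Dorne 42.951.
Webster allocation: Arden 4, Brisco 0, Carrow 2, Dorne 44.
Dorne has quota 42.951 (lower 42, upper 43) but receives 44 — outside the quota interval.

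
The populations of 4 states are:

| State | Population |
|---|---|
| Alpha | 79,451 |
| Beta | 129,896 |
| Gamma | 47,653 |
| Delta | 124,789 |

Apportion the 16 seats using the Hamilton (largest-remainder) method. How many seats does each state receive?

Alpha: 3; Beta: 6; Gamma: 2; Delta: 5

Total 381789; standard divisor 381789/16 ≈ 23861.812.
Standard quotas: Alpha 3.3296, Beta 5.4437, Gamma 1.9970, Delta 5.2297.
Lower quotas: Alpha 3, Beta 5, Gamma 1, Delta 5 (sum 14, leaving 2 seats).
Remainders in descending order: Gamma 0.9970, Beta 0.4437, Alpha 0.3296, Delta 0.2297.
The surplus seats go to Gamma, Beta.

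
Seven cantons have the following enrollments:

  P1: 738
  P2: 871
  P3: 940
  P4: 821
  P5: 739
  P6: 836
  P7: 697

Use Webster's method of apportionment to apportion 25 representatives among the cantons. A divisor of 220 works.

P1: 3; P2: 4; P3: 4; P4: 4; P5: 3; P6: 4; P7: 3

With modified divisor 220: modified quotas P1 3.355, P2 3.959, P3 4.273, P4 3.732, P5 3.359, P6 3.800, P7 3.168.
Rounding to the nearest integer: P1 3, P2 4, P3 4, P4 4, P5 3, P6 4, P7 3 (total 25).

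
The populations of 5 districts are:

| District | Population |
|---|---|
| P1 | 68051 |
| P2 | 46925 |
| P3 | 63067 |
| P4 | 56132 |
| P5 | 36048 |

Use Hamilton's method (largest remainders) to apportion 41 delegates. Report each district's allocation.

P1: 10, P2: 7, P3: 10, P4: 9, P5: 5

Standard divisor: 270223 ÷ 41 ≈ 6590.805.
Standard quotas: P1 10.3251, P2 7.1198, P3 9.5689, P4 8.5167, P5 5.4694.
Lower quotas: P1 10, P2 7, P3 9, P4 8, P5 5 (sum 39, leaving 2 seats).
Remainders in descending order: P3 0.5689, P4 0.5167, P5 0.4694, P1 0.3251, P2 0.1198.
Largest remainders: P3, P4 receive the extra seats.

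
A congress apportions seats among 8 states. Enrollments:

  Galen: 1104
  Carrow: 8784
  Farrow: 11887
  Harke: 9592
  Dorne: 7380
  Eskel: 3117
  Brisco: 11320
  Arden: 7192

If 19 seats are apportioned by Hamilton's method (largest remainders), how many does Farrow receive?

Total 60376; standard divisor 60376/19 ≈ 3177.684.
Standard quotas: Galen 0.3474, Carrow 2.7643, Farrow 3.7408, Harke 3.0186, Dorne 2.3224, Eskel 0.9809, Brisco 3.5623, Arden 2.2633.
Lower quotas: Galen 0, Carrow 2, Farrow 3, Harke 3, Dorne 2, Eskel 0, Brisco 3, Arden 2 (sum 15, leaving 4 seats).
Remainders in descending order: Eskel 0.9809, Carrow 0.7643, Farrow 0.7408, Brisco 0.5623, Galen 0.3474, Dorne 0.3224, Arden 0.2633, Harke 0.0186.
Largest remainders: Eskel, Carrow, Farrow, Brisco receive the extra seats.
Farrow receives 4.

4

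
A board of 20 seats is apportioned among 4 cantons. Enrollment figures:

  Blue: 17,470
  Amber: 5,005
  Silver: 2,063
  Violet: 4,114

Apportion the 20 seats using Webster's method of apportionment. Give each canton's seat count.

Blue 12, Amber 4, Silver 1, Violet 3

Standard divisor 28652/20 ≈ 1432.6; standard quotas: Blue 12.195, Amber 3.494, Silver 1.440, Violet 2.872.
Rounding to the nearest integer gives 12, 3, 1, 3 = 19 seats, so the divisor must be adjusted.
With modified divisor 1400: modified quotas Blue 12.479, Amber 3.575, Silver 1.474, Violet 2.939.
Rounding to the nearest integer: Blue 12, Amber 4, Silver 1, Violet 3 (total 20).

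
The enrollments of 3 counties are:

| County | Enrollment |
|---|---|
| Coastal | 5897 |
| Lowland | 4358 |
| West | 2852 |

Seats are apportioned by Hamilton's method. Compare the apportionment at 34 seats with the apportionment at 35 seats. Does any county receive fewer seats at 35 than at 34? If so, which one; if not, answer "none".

West

At 34 seats: Coastal 15, Lowland 11, West 8.
At 35 seats: Coastal 16, Lowland 12, West 7.
West drops from 8 to 7.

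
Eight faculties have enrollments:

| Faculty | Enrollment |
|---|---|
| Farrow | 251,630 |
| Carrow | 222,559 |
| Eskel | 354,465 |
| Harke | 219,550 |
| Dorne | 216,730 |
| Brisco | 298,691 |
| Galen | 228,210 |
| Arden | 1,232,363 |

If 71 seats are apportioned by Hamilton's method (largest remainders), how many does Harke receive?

The standard divisor is 3024198/71 ≈ 42594.338.
Standard quotas: Farrow 5.9076, Carrow 5.2251, Eskel 8.3219, Harke 5.1544, Dorne 5.0882, Brisco 7.0125, Galen 5.3578, Arden 28.9326.
Lower quotas: Farrow 5, Carrow 5, Eskel 8, Harke 5, Dorne 5, Brisco 7, Galen 5, Arden 28 (sum 68, leaving 3 seats).
Remainders in descending order: Arden 0.9326, Farrow 0.9076, Galen 0.3578, Eskel 0.3219, Carrow 0.2251, Harke 0.1544, Dorne 0.0882, Brisco 0.0125.
Largest remainders: Arden, Farrow, Galen receive the extra seats.
Harke receives 5.

5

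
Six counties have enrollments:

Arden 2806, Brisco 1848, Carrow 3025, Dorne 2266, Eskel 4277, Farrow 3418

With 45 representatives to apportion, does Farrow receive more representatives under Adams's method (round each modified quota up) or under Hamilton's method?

Hamilton

Adams: Arden 7, Brisco 5, Carrow 8, Dorne 6, Eskel 11, Farrow 8.
Hamilton: Arden 7, Brisco 4, Carrow 8, Dorne 6, Eskel 11, Farrow 9.
Farrow gets 8 under Adams and 9 under Hamilton.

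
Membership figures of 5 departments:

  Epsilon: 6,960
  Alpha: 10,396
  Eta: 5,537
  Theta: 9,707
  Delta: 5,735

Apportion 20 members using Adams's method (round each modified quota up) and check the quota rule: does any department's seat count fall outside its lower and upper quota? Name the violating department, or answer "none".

Standard quotas: Epsilon 3.631, Alpha 5.424, Eta 2.889, Theta 5.064, Delta 2.992.
Adams allocation: Epsilon 4, Alpha 5, Eta 3, Theta 5, Delta 3.
Every allocation lies between the lower and upper quota.

none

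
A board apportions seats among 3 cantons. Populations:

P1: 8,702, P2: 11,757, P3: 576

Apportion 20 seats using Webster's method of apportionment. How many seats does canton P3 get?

Standard divisor 21035/20 ≈ 1051.75; standard quotas: P1 8.274, P2 11.179, P3 0.548.
Rounding to the nearest integer gives P1 8, P2 11, P3 1 — total 20, matching the house size, so no adjustment is needed.
P3 receives 1.

1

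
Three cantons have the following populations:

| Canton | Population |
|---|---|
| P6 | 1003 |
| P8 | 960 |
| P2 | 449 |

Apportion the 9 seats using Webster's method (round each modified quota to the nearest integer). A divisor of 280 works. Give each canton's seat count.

With modified divisor 280: modified quotas P6 3.582, P8 3.429, P2 1.604.
Rounding to the nearest integer: P6 4, P8 3, P2 2 (total 9).

P6: 4, P8: 3, P2: 2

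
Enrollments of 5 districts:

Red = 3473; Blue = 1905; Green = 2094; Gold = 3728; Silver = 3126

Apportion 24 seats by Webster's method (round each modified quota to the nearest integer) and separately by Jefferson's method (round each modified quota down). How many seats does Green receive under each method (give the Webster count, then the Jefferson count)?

Webster: Red 6, Blue 3, Green 4, Gold 6, Silver 5.
Jefferson: Red 6, Blue 3, Green 3, Gold 7, Silver 5.
Green gets 4 under Webster and 3 under Jefferson.

4 and 3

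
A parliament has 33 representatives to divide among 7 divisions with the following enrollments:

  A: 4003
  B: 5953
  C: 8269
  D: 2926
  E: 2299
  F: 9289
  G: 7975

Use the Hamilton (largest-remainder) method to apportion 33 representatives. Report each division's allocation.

Total 40714; standard divisor 40714/33 ≈ 1233.758.
Standard quotas: A 3.2446, B 4.8251, C 6.7023, D 2.3716, E 1.8634, F 7.5290, G 6.4640.
Lower quotas: A 3, B 4, C 6, D 2, E 1, F 7, G 6 (sum 29, leaving 4 seats).
Remainders in descending order: E 0.8634, B 0.8251, C 0.7023, F 0.5290, G 0.4640, D 0.3716, A 0.2446.
The surplus seats go to E, B, C, F.

A 3, B 5, C 7, D 2, E 2, F 8, G 6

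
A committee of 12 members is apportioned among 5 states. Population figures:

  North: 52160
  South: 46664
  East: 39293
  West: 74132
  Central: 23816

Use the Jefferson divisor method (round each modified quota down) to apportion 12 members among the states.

Standard divisor 236065/12 ≈ 19672.083; standard quotas: North 2.651, South 2.372, East 1.997, West 3.768, Central 1.211.
Rounding down gives 2, 2, 1, 3, 1 = 9 seats, so the divisor must be adjusted.
With modified divisor 16500: modified quotas North 3.161, South 2.828, East 2.381, West 4.493, Central 1.443.
Rounding down: North 3, South 2, East 2, West 4, Central 1 (total 12).

North: 3; South: 2; East: 2; West: 4; Central: 1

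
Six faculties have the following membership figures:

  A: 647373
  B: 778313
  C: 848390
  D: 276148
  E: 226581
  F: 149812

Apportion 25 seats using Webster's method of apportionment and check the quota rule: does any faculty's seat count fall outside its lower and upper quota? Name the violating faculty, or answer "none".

none

Standard quotas: A 5.530, B 6.649, C 7.247, D 2.359, E 1.936, F 1.280.
Webster allocation: A 6, B 7, C 7, D 2, E 2, F 1.
Every allocation lies between the lower and upper quota.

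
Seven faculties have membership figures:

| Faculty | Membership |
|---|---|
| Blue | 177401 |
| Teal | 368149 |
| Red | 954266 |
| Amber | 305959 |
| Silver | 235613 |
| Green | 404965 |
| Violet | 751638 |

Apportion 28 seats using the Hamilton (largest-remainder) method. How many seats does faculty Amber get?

3

Total 3197991; standard divisor 3197991/28 ≈ 114213.964.
Standard quotas: Blue 1.5532, Teal 3.2233, Red 8.3551, Amber 2.6788, Silver 2.0629, Green 3.5457, Violet 6.5810.
Lower quotas: Blue 1, Teal 3, Red 8, Amber 2, Silver 2, Green 3, Violet 6 (sum 25, leaving 3 seats).
Remainders in descending order: Amber 0.6788, Violet 0.5810, Blue 0.5532, Green 0.5457, Red 0.3551, Teal 0.2233, Silver 0.0629.
The surplus seats go to Amber, Violet, Blue.
Amber receives 3.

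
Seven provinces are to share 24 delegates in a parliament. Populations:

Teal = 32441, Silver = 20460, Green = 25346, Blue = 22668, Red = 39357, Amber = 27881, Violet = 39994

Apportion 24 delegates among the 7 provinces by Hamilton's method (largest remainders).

Teal 4, Silver 2, Green 3, Blue 3, Red 4, Amber 3, Violet 5

The standard divisor is 208147/24 ≈ 8672.792.
Standard quotas: Teal 3.7405, Silver 2.3591, Green 2.9225, Blue 2.6137, Red 4.5380, Amber 3.2148, Violet 4.6114.
Lower quotas: Teal 3, Silver 2, Green 2, Blue 2, Red 4, Amber 3, Violet 4 (sum 20, leaving 4 seats).
Remainders in descending order: Green 0.9225, Teal 0.7405, Blue 0.6137, Violet 0.6114, Red 0.5380, Silver 0.3591, Amber 0.2148.
The surplus seats go to Green, Teal, Blue, Violet.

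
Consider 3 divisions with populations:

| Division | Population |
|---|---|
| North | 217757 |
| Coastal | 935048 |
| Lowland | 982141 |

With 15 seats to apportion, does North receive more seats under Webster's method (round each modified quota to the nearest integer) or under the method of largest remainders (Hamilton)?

Webster

Webster: North 2, Coastal 6, Lowland 7.
Hamilton: North 1, Coastal 7, Lowland 7.
North gets 2 under Webster and 1 under Hamilton.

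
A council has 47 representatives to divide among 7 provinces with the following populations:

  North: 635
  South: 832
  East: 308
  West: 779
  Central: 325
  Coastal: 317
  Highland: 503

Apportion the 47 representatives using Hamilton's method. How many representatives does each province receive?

Total 3699; standard divisor 3699/47 ≈ 78.702.
Standard quotas: North 8.068, South 10.572, East 3.913, West 9.898, Central 4.129, Coastal 4.028, Highland 6.391.
Lower quotas: North 8, South 10, East 3, West 9, Central 4, Coastal 4, Highland 6 (sum 44, leaving 3 seats).
Remainders in descending order: East 0.913, West 0.898, South 0.572, Highland 0.391, Central 0.129, North 0.068, Coastal 0.028.
The surplus seats go to East, West, South.

North 8, South 11, East 4, West 10, Central 4, Coastal 4, Highland 6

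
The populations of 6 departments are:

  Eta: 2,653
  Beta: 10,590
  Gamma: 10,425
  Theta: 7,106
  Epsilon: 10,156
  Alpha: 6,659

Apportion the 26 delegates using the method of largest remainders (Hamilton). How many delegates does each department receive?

Total 47589; standard divisor 47589/26 ≈ 1830.346.
Standard quotas: Eta 1.4495, Beta 5.7858, Gamma 5.6956, Theta 3.8823, Epsilon 5.5487, Alpha 3.6381.
Lower quotas: Eta 1, Beta 5, Gamma 5, Theta 3, Epsilon 5, Alpha 3 (sum 22, leaving 4 seats).
Remainders in descending order: Theta 0.8823, Beta 0.7858, Gamma 0.6956, Alpha 0.6381, Epsilon 0.5487, Eta 0.4495.
Largest remainders: Theta, Beta, Gamma, Alpha receive the extra seats.

Eta 1; Beta 6; Gamma 6; Theta 4; Epsilon 5; Alpha 4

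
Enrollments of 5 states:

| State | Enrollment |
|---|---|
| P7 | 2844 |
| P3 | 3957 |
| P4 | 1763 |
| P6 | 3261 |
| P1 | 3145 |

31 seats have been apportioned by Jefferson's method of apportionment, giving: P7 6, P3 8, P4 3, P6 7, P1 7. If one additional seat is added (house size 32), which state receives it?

Priority for the next seat is population ÷ (current seats + 1).
Priorities: P7 406.286, P3 439.667, P4 440.750, P6 407.625, P1 393.125.
Highest priority: P4.

P4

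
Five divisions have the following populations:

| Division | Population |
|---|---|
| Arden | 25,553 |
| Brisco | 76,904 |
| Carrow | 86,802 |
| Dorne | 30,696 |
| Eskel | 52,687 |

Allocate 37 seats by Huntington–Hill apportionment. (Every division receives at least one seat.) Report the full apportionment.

With divisor 7355: modified quotas Arden 3.474, Brisco 10.456, Carrow 11.802, Dorne 4.173, Eskel 7.163.
Geometric-mean thresholds: Arden √(3·4)=3.464, Brisco √(10·11)=10.488, Carrow √(11·12)=11.489, Dorne √(4·5)=4.472, Eskel √(7·8)=7.483.
Each quota rounded against its threshold gives Arden 4, Brisco 10, Carrow 12, Dorne 4, Eskel 7 (total 37).

Arden: 4; Brisco: 10; Carrow: 12; Dorne: 4; Eskel: 7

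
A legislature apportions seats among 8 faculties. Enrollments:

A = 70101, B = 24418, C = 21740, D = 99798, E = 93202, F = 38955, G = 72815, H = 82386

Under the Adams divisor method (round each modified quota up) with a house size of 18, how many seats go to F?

Standard divisor 503415/18 ≈ 27967.5; standard quotas: A 2.507, B 0.873, C 0.777, D 3.568, E 3.333, F 1.393, G 2.604, H 2.946.
Rounding up gives 3, 1, 1, 4, 4, 2, 3, 3 = 21 seats, so the divisor must be adjusted.
With modified divisor 35700: modified quotas A 1.964, B 0.684, C 0.609, D 2.795, E 2.611, F 1.091, G 2.040, H 2.308.
Rounding up: A 2, B 1, C 1, D 3, E 3, F 2, G 3, H 3 (total 18).
F receives 2.

2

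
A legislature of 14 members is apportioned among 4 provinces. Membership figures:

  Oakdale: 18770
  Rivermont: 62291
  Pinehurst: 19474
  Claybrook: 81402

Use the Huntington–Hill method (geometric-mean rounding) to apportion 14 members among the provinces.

With divisor 13521: modified quotas Oakdale 1.388, Rivermont 4.607, Pinehurst 1.440, Claybrook 6.020.
Geometric-mean thresholds: Oakdale √(1·2)=1.414, Rivermont √(4·5)=4.472, Pinehurst √(1·2)=1.414, Claybrook √(6·7)=6.481.
Each quota rounded against its threshold gives Oakdale 1, Rivermont 5, Pinehurst 2, Claybrook 6 (total 14).

Oakdale=1, Rivermont=5, Pinehurst=2, Claybrook=6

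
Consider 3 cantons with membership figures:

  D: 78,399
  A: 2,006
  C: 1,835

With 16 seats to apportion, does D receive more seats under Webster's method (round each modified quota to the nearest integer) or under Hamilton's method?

Webster

Webster: D 16, A 0, C 0.
Hamilton: D 15, A 1, C 0.
D gets 16 under Webster and 15 under Hamilton.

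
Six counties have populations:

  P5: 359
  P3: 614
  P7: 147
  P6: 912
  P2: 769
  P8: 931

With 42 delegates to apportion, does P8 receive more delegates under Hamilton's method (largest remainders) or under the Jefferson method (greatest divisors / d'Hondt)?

Hamilton: P5 4, P3 7, P7 2, P6 10, P2 9, P8 10.
Jefferson: P5 4, P3 7, P7 1, P6 10, P2 9, P8 11.
P8 gets 10 under Hamilton and 11 under Jefferson.

Jefferson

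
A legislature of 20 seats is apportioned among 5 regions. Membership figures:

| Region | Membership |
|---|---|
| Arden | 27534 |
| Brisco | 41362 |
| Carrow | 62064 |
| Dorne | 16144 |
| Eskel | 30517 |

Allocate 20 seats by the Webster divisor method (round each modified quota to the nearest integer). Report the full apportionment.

Arden=3; Brisco=5; Carrow=7; Dorne=2; Eskel=3

Standard divisor 177621/20 ≈ 8881.05; standard quotas: Arden 3.100, Brisco 4.657, Carrow 6.988, Dorne 1.818, Eskel 3.436.
Rounding to the nearest integer gives Arden 3, Brisco 5, Carrow 7, Dorne 2, Eskel 3 — total 20, matching the house size, so no adjustment is needed.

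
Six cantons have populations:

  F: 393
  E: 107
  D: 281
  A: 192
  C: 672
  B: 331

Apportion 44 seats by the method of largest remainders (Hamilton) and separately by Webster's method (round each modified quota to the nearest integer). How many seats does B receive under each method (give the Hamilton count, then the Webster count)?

7 and 8

Hamilton: F 9, E 3, D 6, A 4, C 15, B 7.
Webster: F 9, E 2, D 6, A 4, C 15, B 8.
B gets 7 under Hamilton and 8 under Webster.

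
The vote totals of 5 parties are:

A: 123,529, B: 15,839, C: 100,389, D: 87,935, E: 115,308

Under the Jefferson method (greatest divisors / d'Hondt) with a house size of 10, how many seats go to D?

2

Standard divisor 443000/10 ≈ 44300; standard quotas: A 2.788, B 0.358, C 2.266, D 1.985, E 2.603.
Rounding down gives 2, 0, 2, 1, 2 = 7 seats, so the divisor must be adjusted.
With modified divisor 35900: modified quotas A 3.441, B 0.441, C 2.796, D 2.449, E 3.212.
Rounding down: A 3, B 0, C 2, D 2, E 3 (total 10).
D receives 2.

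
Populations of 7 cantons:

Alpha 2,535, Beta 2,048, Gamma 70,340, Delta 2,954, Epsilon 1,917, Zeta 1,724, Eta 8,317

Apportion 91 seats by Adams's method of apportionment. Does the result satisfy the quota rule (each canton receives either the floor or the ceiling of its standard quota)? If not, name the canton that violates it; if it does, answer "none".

Standard quotas: Alpha 2.568, Beta 2.075, Gamma 71.252, Delta 2.992, Epsilon 1.942, Zeta 1.746, Eta 8.425.
Adams allocation: Alpha 3, Beta 3, Gamma 69, Delta 3, Epsilon 2, Zeta 2, Eta 9.
Gamma has quota 71.252 (lower 71, upper 72) but receives 69 — outside the quota interval.

Gamma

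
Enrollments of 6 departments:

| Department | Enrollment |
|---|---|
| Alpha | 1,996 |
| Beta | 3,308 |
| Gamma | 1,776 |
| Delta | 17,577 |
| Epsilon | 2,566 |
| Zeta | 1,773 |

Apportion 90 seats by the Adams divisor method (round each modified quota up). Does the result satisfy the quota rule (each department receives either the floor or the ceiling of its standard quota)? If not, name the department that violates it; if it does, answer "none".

Delta

Standard quotas: Alpha 6.195, Beta 10.268, Gamma 5.512, Delta 54.557, Epsilon 7.965, Zeta 5.503.
Adams allocation: Alpha 7, Beta 10, Gamma 6, Delta 53, Epsilon 8, Zeta 6.
Delta has quota 54.557 (lower 54, upper 55) but receives 53 — outside the quota interval.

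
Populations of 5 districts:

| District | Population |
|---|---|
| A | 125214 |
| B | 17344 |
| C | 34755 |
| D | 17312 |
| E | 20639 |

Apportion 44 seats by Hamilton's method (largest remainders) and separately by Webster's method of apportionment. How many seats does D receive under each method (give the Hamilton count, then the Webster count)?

3 and 4

Hamilton: A 26, B 4, C 7, D 3, E 4.
Webster: A 25, B 4, C 7, D 4, E 4.
D gets 3 under Hamilton and 4 under Webster.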